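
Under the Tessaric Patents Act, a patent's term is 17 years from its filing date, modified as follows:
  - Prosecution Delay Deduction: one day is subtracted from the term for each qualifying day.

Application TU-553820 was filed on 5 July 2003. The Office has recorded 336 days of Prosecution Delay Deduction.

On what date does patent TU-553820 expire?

August 4, 2019

Base term: filing date + 17 years → 5 July 2020.
Prosecution Delay Deduction: −336 days → 4 August 2019.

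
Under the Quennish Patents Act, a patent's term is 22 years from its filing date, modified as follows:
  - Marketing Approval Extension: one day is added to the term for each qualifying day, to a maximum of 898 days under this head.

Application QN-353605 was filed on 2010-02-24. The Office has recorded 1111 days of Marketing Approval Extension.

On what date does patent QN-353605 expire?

August 10, 2034

Base term: filing date + 22 years → 24 February 2032.
Marketing Approval Extension: 1111 days claimed exceeds the 898-day cap, so +898 days → 10 August 2034.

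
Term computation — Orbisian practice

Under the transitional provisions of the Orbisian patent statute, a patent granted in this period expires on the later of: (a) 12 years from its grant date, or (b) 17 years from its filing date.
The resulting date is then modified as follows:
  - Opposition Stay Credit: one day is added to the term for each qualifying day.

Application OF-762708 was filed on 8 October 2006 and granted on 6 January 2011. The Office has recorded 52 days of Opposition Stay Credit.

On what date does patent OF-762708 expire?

(a) grant + 12 years → 6 January 2023.
(b) filing + 17 years → 8 October 2023.
Later of the two: 8 October 2023.
Opposition Stay Credit: +52 days → 29 November 2023.

November 29, 2023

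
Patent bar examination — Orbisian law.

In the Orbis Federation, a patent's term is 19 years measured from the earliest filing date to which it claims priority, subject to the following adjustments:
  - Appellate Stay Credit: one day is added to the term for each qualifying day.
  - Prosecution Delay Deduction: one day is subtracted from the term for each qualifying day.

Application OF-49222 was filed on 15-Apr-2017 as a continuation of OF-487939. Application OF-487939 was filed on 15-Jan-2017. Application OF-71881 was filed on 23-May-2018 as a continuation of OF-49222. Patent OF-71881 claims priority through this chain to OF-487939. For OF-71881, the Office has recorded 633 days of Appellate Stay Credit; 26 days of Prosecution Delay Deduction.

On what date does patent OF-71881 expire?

Earliest priority filing: 15 January 2017.
Base term: 15 January 2017 + 19 years → 15 January 2036.
Appellate Stay Credit: +633 days → 9 October 2037.
Prosecution Delay Deduction: −26 days → 13 September 2037.

September 13, 2037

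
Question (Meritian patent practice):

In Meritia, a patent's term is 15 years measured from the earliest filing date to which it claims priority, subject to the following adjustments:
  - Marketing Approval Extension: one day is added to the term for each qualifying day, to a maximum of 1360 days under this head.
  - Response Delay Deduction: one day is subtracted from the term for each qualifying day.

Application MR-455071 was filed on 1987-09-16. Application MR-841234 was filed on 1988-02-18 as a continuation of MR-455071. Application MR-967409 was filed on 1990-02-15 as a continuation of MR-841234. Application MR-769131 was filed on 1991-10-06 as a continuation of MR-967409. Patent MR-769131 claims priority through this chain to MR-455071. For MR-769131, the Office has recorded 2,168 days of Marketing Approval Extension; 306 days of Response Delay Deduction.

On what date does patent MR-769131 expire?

Earliest priority filing: 16 September 1987.
Base term: 16 September 1987 + 15 years → 16 September 2002.
Marketing Approval Extension: 2168 days claimed exceeds the 1360-day cap, so +1360 days → 7 June 2006.
Response Delay Deduction: −306 days → 5 August 2005.

August 5, 2005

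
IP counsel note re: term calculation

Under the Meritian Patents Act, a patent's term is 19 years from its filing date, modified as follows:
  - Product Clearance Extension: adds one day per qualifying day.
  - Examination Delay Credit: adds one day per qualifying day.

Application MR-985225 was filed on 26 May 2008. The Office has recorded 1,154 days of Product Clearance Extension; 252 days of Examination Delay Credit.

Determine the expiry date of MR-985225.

April 1, 2031

Base term: filing date + 19 years → 26 May 2027.
Product Clearance Extension: +1154 days → 23 July 2030.
Examination Delay Credit: +252 days → 1 April 2031.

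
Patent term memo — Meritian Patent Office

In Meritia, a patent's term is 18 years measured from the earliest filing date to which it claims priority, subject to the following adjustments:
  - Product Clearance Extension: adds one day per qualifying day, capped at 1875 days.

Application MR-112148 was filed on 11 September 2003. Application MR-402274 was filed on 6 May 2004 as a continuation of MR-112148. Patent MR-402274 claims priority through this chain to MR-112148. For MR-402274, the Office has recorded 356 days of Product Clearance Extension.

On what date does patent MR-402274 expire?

Earliest priority filing: 11 September 2003.
Base term: 11 September 2003 + 18 years → 11 September 2021.
Product Clearance Extension: 356 days (within the 1875-day cap) → +356 days → 2 September 2022.

September 2, 2022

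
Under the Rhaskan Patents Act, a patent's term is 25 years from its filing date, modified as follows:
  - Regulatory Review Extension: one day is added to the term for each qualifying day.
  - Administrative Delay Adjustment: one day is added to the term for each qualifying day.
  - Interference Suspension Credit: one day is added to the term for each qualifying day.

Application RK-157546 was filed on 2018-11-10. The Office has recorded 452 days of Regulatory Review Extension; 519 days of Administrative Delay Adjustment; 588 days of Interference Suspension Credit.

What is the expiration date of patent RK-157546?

Base term: filing date + 25 years → 10 November 2043.
Regulatory Review Extension: +452 days → 4 February 2045.
Administrative Delay Adjustment: +519 days → 8 July 2046.
Interference Suspension Credit: +588 days → 16 February 2048.

2048-02-16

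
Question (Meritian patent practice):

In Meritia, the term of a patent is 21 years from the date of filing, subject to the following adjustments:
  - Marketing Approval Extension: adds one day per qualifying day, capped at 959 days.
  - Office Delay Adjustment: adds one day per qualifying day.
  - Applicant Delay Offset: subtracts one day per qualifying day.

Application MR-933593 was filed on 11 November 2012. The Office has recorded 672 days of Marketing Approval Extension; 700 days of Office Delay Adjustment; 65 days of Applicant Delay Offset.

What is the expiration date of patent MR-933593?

June 10, 2037

Base term: filing date + 21 years → 11 November 2033.
Marketing Approval Extension: 672 days (within the 959-day cap) → +672 days → 14 September 2035.
Office Delay Adjustment: +700 days → 14 August 2037.
Applicant Delay Offset: −65 days → 10 June 2037.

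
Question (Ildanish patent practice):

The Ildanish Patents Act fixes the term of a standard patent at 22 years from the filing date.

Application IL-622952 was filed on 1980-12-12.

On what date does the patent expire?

2002-12-12

Filing date + 22 years → 12 December 2002.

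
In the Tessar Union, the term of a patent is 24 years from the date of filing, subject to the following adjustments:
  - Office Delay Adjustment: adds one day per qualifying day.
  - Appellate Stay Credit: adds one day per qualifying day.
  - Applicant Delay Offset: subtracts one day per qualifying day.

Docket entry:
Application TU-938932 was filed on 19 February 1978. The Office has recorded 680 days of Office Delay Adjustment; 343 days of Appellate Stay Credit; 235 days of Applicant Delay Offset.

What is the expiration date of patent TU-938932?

April 17, 2004

Base term: filing date + 24 years → 19 February 2002.
Office Delay Adjustment: +680 days → 31 December 2003.
Appellate Stay Credit: +343 days → 8 December 2004.
Applicant Delay Offset: −235 days → 17 April 2004.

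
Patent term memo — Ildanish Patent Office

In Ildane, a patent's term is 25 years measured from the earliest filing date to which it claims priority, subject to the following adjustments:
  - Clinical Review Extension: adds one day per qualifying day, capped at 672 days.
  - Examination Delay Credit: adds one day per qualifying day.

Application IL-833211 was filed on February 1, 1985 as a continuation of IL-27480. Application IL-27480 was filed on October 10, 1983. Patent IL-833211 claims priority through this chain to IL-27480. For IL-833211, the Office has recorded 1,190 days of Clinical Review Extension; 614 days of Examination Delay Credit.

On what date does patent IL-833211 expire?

Earliest priority filing: 10 October 1983.
Base term: 10 October 1983 + 25 years → 10 October 2008.
Clinical Review Extension: 1190 days claimed exceeds the 672-day cap, so +672 days → 13 August 2010.
Examination Delay Credit: +614 days → 18 April 2012.

April 18, 2012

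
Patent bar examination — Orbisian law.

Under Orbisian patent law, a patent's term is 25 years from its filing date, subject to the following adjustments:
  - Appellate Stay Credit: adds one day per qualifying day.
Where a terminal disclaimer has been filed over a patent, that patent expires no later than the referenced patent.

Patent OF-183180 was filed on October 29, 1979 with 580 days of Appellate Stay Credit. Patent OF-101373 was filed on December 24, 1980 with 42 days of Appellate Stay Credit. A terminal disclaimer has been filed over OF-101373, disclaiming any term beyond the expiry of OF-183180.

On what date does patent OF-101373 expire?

Natural term of OF-101373:
  Base: filing + 25 years → 24 December 2005.
  Appellate Stay Credit: +42 days → 4 February 2006.
Expiry of referenced patent OF-183180:
  Base: filing + 25 years → 29 October 2004.
  Appellate Stay Credit: +580 days → 1 June 2006.
Terminal disclaimer: OF-101373 expires on the earlier of 4 February 2006 and 1 June 2006.

February 4, 2006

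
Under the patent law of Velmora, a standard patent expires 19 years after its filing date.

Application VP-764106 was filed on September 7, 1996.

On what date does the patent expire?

2015-09-07

Filing date + 19 years → 7 September 2015.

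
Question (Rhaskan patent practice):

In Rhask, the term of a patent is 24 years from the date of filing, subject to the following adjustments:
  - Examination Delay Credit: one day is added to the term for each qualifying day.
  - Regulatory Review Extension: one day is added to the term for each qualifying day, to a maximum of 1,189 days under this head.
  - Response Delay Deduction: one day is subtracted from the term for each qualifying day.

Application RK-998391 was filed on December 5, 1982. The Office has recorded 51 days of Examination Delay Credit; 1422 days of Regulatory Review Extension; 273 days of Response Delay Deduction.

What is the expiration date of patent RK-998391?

July 29, 2009

Base term: filing date + 24 years → 5 December 2006.
Examination Delay Credit: +51 days → 25 January 2007.
Regulatory Review Extension: 1422 days claimed exceeds the 1189-day cap, so +1189 days → 28 April 2010.
Response Delay Deduction: −273 days → 29 July 2009.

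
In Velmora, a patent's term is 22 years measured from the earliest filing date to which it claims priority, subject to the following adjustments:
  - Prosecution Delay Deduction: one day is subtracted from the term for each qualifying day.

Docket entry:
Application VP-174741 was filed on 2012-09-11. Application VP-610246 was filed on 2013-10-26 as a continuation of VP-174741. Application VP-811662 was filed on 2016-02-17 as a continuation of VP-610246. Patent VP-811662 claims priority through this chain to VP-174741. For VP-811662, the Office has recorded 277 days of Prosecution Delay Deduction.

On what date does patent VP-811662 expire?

December 8, 2033

Earliest priority filing: 11 September 2012.
Base term: 11 September 2012 + 22 years → 11 September 2034.
Prosecution Delay Deduction: −277 days → 8 December 2033.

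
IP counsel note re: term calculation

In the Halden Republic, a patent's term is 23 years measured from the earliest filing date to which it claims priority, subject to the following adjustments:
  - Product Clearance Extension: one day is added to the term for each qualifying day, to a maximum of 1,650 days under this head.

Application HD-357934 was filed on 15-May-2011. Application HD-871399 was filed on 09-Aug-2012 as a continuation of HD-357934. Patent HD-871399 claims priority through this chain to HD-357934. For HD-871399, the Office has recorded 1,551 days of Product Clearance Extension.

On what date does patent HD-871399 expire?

2038-08-13

Earliest priority filing: 15 May 2011.
Base term: 15 May 2011 + 23 years → 15 May 2034.
Product Clearance Extension: 1551 days (within the 1650-day cap) → +1551 days → 13 August 2038.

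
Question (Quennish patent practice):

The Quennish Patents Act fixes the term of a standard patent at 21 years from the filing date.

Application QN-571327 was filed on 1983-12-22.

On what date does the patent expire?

Filing date + 21 years → 22 December 2004.

December 22, 2004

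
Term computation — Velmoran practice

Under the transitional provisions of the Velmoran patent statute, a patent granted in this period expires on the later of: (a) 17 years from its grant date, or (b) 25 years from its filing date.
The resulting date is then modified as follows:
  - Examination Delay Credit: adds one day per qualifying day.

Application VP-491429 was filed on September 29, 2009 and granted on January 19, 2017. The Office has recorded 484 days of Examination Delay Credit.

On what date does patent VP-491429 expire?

(a) grant + 17 years → 19 January 2034.
(b) filing + 25 years → 29 September 2034.
Later of the two: 29 September 2034.
Examination Delay Credit: +484 days → 26 January 2036.

2036-01-26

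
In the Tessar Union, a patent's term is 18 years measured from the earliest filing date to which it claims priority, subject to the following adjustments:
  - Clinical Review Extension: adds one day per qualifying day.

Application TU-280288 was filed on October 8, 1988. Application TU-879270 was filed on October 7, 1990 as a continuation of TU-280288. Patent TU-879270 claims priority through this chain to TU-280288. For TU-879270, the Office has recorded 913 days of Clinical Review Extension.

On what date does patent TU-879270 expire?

April 8, 2009

Earliest priority filing: 8 October 1988.
Base term: 8 October 1988 + 18 years → 8 October 2006.
Clinical Review Extension: +913 days → 8 April 2009.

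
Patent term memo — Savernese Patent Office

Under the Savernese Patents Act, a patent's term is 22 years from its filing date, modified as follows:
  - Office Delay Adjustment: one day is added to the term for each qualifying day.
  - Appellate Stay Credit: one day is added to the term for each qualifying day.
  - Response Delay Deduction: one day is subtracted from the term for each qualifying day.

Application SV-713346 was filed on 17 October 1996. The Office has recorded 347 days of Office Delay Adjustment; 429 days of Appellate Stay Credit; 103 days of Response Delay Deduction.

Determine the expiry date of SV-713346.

Base term: filing date + 22 years → 17 October 2018.
Office Delay Adjustment: +347 days → 29 September 2019.
Appellate Stay Credit: +429 days → 1 December 2020.
Response Delay Deduction: −103 days → 20 August 2020.

2020-08-20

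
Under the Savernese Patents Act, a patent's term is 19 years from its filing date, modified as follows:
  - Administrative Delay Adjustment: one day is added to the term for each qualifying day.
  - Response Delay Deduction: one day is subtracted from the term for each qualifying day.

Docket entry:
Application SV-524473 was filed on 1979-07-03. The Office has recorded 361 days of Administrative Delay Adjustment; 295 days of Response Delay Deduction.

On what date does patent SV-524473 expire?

Base term: filing date + 19 years → 3 July 1998.
Administrative Delay Adjustment: +361 days → 29 June 1999.
Response Delay Deduction: −295 days → 7 September 1998.

1998-09-07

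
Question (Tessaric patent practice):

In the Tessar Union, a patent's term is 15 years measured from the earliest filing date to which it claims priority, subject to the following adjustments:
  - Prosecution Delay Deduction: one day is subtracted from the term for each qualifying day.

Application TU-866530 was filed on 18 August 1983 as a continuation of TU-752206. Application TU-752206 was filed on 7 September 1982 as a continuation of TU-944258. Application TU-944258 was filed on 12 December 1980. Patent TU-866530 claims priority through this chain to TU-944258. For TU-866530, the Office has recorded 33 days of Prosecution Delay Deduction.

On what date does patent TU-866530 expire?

Earliest priority filing: 12 December 1980.
Base term: 12 December 1980 + 15 years → 12 December 1995.
Prosecution Delay Deduction: −33 days → 9 November 1995.

1995-11-09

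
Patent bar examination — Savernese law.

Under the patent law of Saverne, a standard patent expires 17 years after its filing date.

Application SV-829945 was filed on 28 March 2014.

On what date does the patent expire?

Filing date + 17 years → 28 March 2031.

March 28, 2031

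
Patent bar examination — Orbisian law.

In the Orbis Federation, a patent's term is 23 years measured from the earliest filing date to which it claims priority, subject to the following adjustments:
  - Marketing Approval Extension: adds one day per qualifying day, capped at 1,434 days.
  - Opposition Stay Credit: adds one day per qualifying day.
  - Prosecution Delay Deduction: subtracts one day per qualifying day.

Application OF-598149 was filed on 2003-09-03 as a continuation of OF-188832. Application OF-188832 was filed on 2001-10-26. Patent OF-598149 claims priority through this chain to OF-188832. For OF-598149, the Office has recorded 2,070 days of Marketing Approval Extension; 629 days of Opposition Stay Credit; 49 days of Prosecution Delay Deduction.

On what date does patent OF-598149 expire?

May 2, 2030

Earliest priority filing: 26 October 2001.
Base term: 26 October 2001 + 23 years → 26 October 2024.
Marketing Approval Extension: 2070 days claimed exceeds the 1434-day cap, so +1434 days → 29 September 2028.
Opposition Stay Credit: +629 days → 20 June 2030.
Prosecution Delay Deduction: −49 days → 2 May 2030.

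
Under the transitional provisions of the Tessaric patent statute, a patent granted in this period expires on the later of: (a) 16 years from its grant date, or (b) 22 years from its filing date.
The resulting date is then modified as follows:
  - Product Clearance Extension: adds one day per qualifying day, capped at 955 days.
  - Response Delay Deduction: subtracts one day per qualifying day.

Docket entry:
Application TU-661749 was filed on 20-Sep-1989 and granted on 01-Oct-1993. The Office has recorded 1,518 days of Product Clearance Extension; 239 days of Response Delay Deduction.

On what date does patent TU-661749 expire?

(a) grant + 16 years → 1 October 2009.
(b) filing + 22 years → 20 September 2011.
Later of the two: 20 September 2011.
Product Clearance Extension: 1518 days claimed exceeds the 955-day cap, so +955 days → 2 May 2014.
Response Delay Deduction: −239 days → 5 September 2013.

2013-09-05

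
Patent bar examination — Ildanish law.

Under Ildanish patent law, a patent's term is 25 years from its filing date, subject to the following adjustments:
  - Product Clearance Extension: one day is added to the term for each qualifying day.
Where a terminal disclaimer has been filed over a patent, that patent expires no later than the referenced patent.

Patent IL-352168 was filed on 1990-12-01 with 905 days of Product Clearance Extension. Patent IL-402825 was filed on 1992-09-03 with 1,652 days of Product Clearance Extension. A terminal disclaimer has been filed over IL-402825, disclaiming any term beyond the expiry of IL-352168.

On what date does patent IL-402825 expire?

2018-05-24

Natural term of IL-402825:
  Base: filing + 25 years → 3 September 2017.
  Product Clearance Extension: +1652 days → 13 March 2022.
Expiry of referenced patent IL-352168:
  Base: filing + 25 years → 1 December 2015.
  Product Clearance Extension: +905 days → 24 May 2018.
Terminal disclaimer: IL-402825 expires on the earlier of 13 March 2022 and 24 May 2018.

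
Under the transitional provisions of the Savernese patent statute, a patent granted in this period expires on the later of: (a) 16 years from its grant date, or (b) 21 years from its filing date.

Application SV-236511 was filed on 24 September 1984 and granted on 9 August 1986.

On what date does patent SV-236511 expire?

(a) grant + 16 years → 9 August 2002.
(b) filing + 21 years → 24 September 2005.
Later of the two: 24 September 2005.

2005-09-24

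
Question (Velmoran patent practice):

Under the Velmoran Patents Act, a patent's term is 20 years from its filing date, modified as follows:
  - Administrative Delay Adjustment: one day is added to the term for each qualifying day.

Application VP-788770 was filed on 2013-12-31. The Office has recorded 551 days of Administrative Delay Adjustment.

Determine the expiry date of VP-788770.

Base term: filing date + 20 years → 31 December 2033.
Administrative Delay Adjustment: +551 days → 5 July 2035.

2035-07-05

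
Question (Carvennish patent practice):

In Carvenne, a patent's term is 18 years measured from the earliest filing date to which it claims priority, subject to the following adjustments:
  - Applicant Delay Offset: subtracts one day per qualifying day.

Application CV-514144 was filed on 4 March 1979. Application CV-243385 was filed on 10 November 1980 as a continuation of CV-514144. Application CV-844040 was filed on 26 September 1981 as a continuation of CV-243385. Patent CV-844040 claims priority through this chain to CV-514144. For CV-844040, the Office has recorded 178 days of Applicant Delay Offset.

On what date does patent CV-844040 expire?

1996-09-07

Earliest priority filing: 4 March 1979.
Base term: 4 March 1979 + 18 years → 4 March 1997.
Applicant Delay Offset: −178 days → 7 September 1996.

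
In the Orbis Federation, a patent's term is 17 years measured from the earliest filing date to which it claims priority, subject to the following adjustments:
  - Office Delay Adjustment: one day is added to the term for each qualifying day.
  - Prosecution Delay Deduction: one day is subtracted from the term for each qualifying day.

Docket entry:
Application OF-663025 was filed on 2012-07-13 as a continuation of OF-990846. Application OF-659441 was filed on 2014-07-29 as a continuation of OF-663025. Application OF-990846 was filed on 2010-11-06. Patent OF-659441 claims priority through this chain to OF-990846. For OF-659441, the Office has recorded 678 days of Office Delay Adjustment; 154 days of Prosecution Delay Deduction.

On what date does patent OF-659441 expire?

Earliest priority filing: 6 November 2010.
Base term: 6 November 2010 + 17 years → 6 November 2027.
Office Delay Adjustment: +678 days → 14 September 2029.
Prosecution Delay Deduction: −154 days → 13 April 2029.

April 13, 2029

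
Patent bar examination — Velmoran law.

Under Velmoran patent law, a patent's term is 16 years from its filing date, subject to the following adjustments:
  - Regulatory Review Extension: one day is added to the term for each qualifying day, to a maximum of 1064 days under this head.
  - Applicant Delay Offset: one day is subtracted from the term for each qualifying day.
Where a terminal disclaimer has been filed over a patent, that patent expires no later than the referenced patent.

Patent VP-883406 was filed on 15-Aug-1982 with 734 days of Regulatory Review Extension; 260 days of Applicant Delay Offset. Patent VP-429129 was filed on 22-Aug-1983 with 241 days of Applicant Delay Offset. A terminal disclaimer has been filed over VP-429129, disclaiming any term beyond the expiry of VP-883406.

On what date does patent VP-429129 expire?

Natural term of VP-429129:
  Base: filing + 16 years → 22 August 1999.
  Applicant Delay Offset: −241 days → 24 December 1998.
Expiry of referenced patent VP-883406:
  Base: filing + 16 years → 15 August 1998.
  Regulatory Review Extension: 734 days (within the 1064-day cap) → +734 days → 18 August 2000.
  Applicant Delay Offset: −260 days → 2 December 1999.
Terminal disclaimer: VP-429129 expires on the earlier of 24 December 1998 and 2 December 1999.

December 24, 1998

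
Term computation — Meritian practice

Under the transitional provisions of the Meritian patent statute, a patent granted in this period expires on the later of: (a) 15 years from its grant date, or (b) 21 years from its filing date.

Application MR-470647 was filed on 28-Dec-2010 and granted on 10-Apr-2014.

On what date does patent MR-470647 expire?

(a) grant + 15 years → 10 April 2029.
(b) filing + 21 years → 28 December 2031.
Later of the two: 28 December 2031.

2031-12-28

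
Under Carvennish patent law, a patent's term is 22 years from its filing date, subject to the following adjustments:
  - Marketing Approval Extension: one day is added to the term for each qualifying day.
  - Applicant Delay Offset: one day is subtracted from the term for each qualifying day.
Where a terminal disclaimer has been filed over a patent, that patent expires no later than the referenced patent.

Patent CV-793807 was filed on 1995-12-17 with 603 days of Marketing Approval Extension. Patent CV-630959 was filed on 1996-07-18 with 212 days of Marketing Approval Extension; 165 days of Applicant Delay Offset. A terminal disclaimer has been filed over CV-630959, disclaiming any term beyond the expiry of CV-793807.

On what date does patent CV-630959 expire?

Natural term of CV-630959:
  Base: filing + 22 years → 18 July 2018.
  Marketing Approval Extension: +212 days → 15 February 2019.
  Applicant Delay Offset: −165 days → 3 September 2018.
Expiry of referenced patent CV-793807:
  Base: filing + 22 years → 17 December 2017.
  Marketing Approval Extension: +603 days → 12 August 2019.
Terminal disclaimer: CV-630959 expires on the earlier of 3 September 2018 and 12 August 2019.

2018-09-03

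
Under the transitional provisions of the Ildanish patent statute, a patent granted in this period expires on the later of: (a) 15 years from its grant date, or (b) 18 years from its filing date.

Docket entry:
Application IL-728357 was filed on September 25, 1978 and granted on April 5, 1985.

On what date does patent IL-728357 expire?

(a) grant + 15 years → 5 April 2000.
(b) filing + 18 years → 25 September 1996.
Later of the two: 5 April 2000.

April 5, 2000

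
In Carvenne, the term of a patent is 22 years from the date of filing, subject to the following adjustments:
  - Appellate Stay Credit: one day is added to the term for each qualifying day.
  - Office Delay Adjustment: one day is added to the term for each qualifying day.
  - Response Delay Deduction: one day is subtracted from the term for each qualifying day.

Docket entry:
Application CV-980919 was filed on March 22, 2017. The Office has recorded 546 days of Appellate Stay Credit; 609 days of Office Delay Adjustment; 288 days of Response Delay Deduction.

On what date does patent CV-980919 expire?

Base term: filing date + 22 years → 22 March 2039.
Appellate Stay Credit: +546 days → 18 September 2040.
Office Delay Adjustment: +609 days → 20 May 2042.
Response Delay Deduction: −288 days → 5 August 2041.

August 5, 2041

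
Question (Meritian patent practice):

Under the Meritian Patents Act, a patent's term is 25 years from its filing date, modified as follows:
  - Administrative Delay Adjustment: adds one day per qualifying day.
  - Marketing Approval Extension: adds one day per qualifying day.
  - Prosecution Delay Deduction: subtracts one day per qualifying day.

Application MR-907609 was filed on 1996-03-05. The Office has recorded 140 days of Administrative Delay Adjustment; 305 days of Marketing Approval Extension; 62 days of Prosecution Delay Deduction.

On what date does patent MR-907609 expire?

March 23, 2022

Base term: filing date + 25 years → 5 March 2021.
Administrative Delay Adjustment: +140 days → 23 July 2021.
Marketing Approval Extension: +305 days → 24 May 2022.
Prosecution Delay Deduction: −62 days → 23 March 2022.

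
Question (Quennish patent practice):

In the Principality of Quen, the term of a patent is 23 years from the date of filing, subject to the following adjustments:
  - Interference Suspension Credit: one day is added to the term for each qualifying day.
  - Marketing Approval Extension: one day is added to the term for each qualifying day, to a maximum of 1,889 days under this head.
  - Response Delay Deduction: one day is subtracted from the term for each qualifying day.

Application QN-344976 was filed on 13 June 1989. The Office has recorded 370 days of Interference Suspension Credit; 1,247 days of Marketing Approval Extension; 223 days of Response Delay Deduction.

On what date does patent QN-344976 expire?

Base term: filing date + 23 years → 13 June 2012.
Interference Suspension Credit: +370 days → 18 June 2013.
Marketing Approval Extension: 1247 days (within the 1889-day cap) → +1247 days → 16 November 2016.
Response Delay Deduction: −223 days → 7 April 2016.

2016-04-07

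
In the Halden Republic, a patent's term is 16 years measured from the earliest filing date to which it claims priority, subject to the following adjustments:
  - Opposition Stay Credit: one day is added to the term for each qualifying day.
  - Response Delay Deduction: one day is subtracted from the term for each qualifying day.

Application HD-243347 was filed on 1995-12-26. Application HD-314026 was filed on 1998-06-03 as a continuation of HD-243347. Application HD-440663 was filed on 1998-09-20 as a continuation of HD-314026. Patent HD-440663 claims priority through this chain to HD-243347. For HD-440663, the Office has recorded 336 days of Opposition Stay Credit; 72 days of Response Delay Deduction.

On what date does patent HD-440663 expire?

September 15, 2012

Earliest priority filing: 26 December 1995.
Base term: 26 December 1995 + 16 years → 26 December 2011.
Opposition Stay Credit: +336 days → 26 November 2012.
Response Delay Deduction: −72 days → 15 September 2012.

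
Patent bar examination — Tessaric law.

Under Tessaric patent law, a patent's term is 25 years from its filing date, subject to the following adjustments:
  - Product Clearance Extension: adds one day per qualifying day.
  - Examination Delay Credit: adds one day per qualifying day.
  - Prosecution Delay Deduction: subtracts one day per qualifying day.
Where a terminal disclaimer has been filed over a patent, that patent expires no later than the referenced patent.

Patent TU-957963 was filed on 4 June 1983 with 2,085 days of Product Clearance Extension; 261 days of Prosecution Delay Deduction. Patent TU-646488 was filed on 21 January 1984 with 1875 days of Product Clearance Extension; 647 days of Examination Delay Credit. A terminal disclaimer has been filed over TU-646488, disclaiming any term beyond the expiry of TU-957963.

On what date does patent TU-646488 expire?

Natural term of TU-646488:
  Base: filing + 25 years → 21 January 2009.
  Product Clearance Extension: +1875 days → 11 March 2014.
  Examination Delay Credit: +647 days → 18 December 2015.
Expiry of referenced patent TU-957963:
  Base: filing + 25 years → 4 June 2008.
  Product Clearance Extension: +2085 days → 18 February 2014.
  Prosecution Delay Deduction: −261 days → 2 June 2013.
Terminal disclaimer: TU-646488 expires on the earlier of 18 December 2015 and 2 June 2013.

2013-06-02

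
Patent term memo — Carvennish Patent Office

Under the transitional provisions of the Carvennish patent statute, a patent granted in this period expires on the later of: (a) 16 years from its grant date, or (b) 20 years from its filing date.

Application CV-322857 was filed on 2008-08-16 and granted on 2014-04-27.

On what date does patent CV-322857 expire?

(a) grant + 16 years → 27 April 2030.
(b) filing + 20 years → 16 August 2028.
Later of the two: 27 April 2030.

April 27, 2030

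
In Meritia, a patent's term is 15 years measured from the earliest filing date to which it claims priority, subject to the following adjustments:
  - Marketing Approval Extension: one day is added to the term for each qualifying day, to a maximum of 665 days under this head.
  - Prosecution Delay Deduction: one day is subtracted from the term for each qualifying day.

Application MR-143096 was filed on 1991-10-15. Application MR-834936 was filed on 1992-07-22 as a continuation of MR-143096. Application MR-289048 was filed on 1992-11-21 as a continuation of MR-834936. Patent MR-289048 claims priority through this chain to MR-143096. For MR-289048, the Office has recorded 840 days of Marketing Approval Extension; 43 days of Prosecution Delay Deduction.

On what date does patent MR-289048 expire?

Earliest priority filing: 15 October 1991.
Base term: 15 October 1991 + 15 years → 15 October 2006.
Marketing Approval Extension: 840 days claimed exceeds the 665-day cap, so +665 days → 10 August 2008.
Prosecution Delay Deduction: −43 days → 28 June 2008.

2008-06-28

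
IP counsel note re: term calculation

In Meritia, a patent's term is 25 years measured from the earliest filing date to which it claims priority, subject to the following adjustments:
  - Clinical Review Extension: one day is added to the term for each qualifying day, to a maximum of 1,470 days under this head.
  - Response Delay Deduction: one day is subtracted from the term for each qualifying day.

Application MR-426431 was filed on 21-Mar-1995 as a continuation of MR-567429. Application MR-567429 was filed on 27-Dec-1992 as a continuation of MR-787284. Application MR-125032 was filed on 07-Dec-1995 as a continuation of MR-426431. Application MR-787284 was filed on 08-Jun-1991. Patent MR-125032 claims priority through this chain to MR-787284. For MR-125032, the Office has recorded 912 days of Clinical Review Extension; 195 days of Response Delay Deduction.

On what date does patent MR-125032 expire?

2018-05-26

Earliest priority filing: 8 June 1991.
Base term: 8 June 1991 + 25 years → 8 June 2016.
Clinical Review Extension: 912 days (within the 1470-day cap) → +912 days → 7 December 2018.
Response Delay Deduction: −195 days → 26 May 2018.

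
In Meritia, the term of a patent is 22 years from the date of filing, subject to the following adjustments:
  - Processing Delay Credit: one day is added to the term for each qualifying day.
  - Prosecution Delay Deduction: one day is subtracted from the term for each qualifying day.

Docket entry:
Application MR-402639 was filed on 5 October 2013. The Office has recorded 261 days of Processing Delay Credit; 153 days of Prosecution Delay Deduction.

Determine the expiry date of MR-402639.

Base term: filing date + 22 years → 5 October 2035.
Processing Delay Credit: +261 days → 22 June 2036.
Prosecution Delay Deduction: −153 days → 21 January 2036.

2036-01-21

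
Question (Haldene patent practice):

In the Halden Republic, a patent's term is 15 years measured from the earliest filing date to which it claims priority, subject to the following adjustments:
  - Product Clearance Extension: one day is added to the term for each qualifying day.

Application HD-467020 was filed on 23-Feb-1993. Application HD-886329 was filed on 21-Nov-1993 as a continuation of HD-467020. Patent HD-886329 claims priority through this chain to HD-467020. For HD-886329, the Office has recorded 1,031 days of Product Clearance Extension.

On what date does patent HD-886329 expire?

2010-12-20

Earliest priority filing: 23 February 1993.
Base term: 23 February 1993 + 15 years → 23 February 2008.
Product Clearance Extension: +1031 days → 20 December 2010.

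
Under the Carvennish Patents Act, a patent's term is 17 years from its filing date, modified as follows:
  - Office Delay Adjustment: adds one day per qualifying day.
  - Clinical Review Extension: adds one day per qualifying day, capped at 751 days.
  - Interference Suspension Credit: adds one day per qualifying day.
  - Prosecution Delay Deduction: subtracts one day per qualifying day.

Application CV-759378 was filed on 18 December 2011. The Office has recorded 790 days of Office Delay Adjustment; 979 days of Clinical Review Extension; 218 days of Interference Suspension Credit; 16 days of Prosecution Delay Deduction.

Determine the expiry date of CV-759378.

Base term: filing date + 17 years → 18 December 2028.
Office Delay Adjustment: +790 days → 16 February 2031.
Clinical Review Extension: 979 days claimed exceeds the 751-day cap, so +751 days → 8 March 2033.
Interference Suspension Credit: +218 days → 12 October 2033.
Prosecution Delay Deduction: −16 days → 26 September 2033.

2033-09-26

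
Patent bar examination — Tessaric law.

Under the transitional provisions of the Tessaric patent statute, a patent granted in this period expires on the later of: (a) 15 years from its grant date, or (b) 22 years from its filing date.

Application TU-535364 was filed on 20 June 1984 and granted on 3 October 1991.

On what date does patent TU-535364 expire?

October 3, 2006

(a) grant + 15 years → 3 October 2006.
(b) filing + 22 years → 20 June 2006.
Later of the two: 3 October 2006.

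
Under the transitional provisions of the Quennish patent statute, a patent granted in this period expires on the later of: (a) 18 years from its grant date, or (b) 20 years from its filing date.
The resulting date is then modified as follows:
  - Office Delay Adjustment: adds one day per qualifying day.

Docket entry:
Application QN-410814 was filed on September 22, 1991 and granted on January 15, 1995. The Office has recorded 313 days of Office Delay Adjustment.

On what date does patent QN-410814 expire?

(a) grant + 18 years → 15 January 2013.
(b) filing + 20 years → 22 September 2011.
Later of the two: 15 January 2013.
Office Delay Adjustment: +313 days → 24 November 2013.

November 24, 2013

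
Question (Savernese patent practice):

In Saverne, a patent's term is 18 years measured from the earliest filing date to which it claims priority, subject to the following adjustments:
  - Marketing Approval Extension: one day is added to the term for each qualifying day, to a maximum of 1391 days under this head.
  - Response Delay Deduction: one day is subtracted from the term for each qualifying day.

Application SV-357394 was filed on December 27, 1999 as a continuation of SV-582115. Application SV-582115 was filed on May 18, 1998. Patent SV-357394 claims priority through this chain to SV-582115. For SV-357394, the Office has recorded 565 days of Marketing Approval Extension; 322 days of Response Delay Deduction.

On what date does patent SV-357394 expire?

Earliest priority filing: 18 May 1998.
Base term: 18 May 1998 + 18 years → 18 May 2016.
Marketing Approval Extension: 565 days (within the 1391-day cap) → +565 days → 4 December 2017.
Response Delay Deduction: −322 days → 16 January 2017.

2017-01-16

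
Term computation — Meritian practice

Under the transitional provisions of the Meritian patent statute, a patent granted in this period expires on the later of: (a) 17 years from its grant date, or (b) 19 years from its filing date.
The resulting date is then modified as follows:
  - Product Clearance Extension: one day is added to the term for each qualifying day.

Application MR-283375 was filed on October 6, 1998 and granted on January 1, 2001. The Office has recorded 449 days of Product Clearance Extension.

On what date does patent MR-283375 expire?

(a) grant + 17 years → 1 January 2018.
(b) filing + 19 years → 6 October 2017.
Later of the two: 1 January 2018.
Product Clearance Extension: +449 days → 26 March 2019.

2019-03-26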